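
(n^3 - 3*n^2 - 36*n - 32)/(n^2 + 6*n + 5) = (n^2 - 4*n - 32)/(n + 5)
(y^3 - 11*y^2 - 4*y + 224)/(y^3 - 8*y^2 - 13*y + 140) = (y - 8)/(y - 5)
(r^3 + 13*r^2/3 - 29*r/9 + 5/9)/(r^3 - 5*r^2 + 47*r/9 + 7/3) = (9*r^3 + 39*r^2 - 29*r + 5)/(9*r^3 - 45*r^2 + 47*r + 21)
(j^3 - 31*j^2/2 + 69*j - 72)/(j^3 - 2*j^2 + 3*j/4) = 2*(j^2 - 14*j + 48)/(j*(2*j - 1))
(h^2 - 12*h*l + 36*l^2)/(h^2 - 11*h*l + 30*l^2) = (h - 6*l)/(h - 5*l)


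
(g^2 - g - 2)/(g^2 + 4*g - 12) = (g + 1)/(g + 6)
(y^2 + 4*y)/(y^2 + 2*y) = (y + 4)/(y + 2)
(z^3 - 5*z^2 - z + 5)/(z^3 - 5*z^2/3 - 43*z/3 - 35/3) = 3*(z - 1)/(3*z + 7)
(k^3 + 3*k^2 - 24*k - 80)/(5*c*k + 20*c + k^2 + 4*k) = (k^2 - k - 20)/(5*c + k)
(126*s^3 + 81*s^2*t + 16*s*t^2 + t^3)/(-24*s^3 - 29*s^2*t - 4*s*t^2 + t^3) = (-42*s^2 - 13*s*t - t^2)/(8*s^2 + 7*s*t - t^2)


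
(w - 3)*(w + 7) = w^2 + 4*w - 21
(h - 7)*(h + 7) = h^2 - 49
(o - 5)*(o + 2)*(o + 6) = o^3 + 3*o^2 - 28*o - 60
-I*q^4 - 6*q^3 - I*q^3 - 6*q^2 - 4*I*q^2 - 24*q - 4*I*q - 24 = (q - 6*I)*(q - 2*I)*(q + 2*I)*(-I*q - I)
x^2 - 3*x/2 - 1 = (x - 2)*(x + 1/2)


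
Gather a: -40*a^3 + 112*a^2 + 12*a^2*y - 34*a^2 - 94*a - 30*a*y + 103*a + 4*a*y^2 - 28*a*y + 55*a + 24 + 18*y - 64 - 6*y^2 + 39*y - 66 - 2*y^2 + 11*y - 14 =-40*a^3 + a^2*(12*y + 78) + a*(4*y^2 - 58*y + 64) - 8*y^2 + 68*y - 120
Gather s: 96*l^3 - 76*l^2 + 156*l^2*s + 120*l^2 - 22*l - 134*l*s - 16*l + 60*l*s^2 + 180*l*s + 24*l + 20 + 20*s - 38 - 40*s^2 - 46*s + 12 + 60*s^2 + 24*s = 96*l^3 + 44*l^2 - 14*l + s^2*(60*l + 20) + s*(156*l^2 + 46*l - 2) - 6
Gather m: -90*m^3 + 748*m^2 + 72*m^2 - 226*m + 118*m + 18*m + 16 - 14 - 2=-90*m^3 + 820*m^2 - 90*m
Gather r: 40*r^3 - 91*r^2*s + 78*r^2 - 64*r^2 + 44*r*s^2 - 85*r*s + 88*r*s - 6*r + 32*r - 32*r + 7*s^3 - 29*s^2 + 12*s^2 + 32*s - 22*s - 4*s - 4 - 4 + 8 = 40*r^3 + r^2*(14 - 91*s) + r*(44*s^2 + 3*s - 6) + 7*s^3 - 17*s^2 + 6*s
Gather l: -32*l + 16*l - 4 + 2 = -16*l - 2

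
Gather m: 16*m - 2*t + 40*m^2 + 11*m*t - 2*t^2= 40*m^2 + m*(11*t + 16) - 2*t^2 - 2*t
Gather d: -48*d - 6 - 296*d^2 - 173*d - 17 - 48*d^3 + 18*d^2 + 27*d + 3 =-48*d^3 - 278*d^2 - 194*d - 20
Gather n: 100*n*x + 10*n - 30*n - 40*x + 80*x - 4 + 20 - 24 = n*(100*x - 20) + 40*x - 8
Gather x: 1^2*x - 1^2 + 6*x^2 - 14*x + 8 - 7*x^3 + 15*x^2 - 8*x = -7*x^3 + 21*x^2 - 21*x + 7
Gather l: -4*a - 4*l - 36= -4*a - 4*l - 36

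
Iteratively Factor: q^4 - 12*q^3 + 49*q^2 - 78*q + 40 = (q - 2)*(q^3 - 10*q^2 + 29*q - 20) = (q - 5)*(q - 2)*(q^2 - 5*q + 4) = (q - 5)*(q - 4)*(q - 2)*(q - 1)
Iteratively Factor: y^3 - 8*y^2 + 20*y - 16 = (y - 2)*(y^2 - 6*y + 8) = (y - 2)^2*(y - 4)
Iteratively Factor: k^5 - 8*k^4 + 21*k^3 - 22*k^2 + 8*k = (k - 1)*(k^4 - 7*k^3 + 14*k^2 - 8*k) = k*(k - 1)*(k^3 - 7*k^2 + 14*k - 8) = k*(k - 4)*(k - 1)*(k^2 - 3*k + 2) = k*(k - 4)*(k - 2)*(k - 1)*(k - 1)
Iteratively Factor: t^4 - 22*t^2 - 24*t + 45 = (t - 1)*(t^3 + t^2 - 21*t - 45) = (t - 1)*(t + 3)*(t^2 - 2*t - 15) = (t - 1)*(t + 3)^2*(t - 5)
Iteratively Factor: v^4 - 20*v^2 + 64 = (v - 4)*(v^3 + 4*v^2 - 4*v - 16) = (v - 4)*(v + 4)*(v^2 - 4) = (v - 4)*(v + 2)*(v + 4)*(v - 2)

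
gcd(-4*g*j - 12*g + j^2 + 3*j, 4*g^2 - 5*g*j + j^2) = 4*g - j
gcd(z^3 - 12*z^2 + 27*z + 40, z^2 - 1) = z + 1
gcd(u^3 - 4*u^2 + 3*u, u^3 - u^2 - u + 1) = u - 1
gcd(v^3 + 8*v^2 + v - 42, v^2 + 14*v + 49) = v + 7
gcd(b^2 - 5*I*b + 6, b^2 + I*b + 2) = 1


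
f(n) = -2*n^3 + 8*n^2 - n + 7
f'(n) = -6*n^2 + 16*n - 1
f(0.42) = 7.84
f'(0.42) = 4.66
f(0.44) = 7.94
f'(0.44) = 4.88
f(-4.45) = 346.11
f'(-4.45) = -191.02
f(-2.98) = 133.95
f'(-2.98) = -101.96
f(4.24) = -5.87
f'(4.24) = -41.03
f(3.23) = 19.84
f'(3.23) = -11.92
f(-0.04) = 7.05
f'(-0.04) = -1.65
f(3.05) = 21.62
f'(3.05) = -8.01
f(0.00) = 7.00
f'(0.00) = -1.00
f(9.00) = -812.00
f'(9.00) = -343.00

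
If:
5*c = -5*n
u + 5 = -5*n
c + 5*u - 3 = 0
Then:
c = 14/13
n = -14/13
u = 5/13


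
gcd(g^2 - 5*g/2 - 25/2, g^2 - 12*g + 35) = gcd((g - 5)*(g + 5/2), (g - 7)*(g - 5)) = g - 5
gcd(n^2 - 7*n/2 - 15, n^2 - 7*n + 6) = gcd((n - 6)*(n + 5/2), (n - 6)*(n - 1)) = n - 6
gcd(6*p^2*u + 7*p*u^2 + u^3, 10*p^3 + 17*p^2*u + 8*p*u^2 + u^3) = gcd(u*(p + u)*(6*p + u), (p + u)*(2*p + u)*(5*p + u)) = p + u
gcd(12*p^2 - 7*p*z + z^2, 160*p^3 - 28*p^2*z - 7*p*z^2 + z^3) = -4*p + z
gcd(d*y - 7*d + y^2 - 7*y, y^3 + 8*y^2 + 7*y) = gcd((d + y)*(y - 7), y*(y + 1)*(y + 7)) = 1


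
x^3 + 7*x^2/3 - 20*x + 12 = (x - 3)*(x - 2/3)*(x + 6)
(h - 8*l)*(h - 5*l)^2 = h^3 - 18*h^2*l + 105*h*l^2 - 200*l^3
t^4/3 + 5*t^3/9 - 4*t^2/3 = t^2*(t/3 + 1)*(t - 4/3)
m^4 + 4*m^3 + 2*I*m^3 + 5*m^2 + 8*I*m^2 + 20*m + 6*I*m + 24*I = (m + 4)*(m - 2*I)*(m + I)*(m + 3*I)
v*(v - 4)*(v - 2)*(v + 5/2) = v^4 - 7*v^3/2 - 7*v^2 + 20*v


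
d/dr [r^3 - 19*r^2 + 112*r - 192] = 3*r^2 - 38*r + 112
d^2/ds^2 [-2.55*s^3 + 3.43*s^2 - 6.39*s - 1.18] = 6.86 - 15.3*s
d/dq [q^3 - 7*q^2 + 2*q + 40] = 3*q^2 - 14*q + 2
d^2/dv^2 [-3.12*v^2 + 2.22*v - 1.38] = -6.24000000000000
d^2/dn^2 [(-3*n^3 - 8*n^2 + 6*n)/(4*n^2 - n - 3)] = 10*(5*n^3 - 63*n^2 + 27*n - 18)/(64*n^6 - 48*n^5 - 132*n^4 + 71*n^3 + 99*n^2 - 27*n - 27)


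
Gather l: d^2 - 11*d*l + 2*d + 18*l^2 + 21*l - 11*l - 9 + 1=d^2 + 2*d + 18*l^2 + l*(10 - 11*d) - 8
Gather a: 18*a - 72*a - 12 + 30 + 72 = 90 - 54*a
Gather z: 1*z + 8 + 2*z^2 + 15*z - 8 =2*z^2 + 16*z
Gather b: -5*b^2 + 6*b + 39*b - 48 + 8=-5*b^2 + 45*b - 40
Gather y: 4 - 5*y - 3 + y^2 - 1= y^2 - 5*y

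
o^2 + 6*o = o*(o + 6)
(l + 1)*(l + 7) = l^2 + 8*l + 7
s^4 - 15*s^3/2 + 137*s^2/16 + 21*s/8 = s*(s - 6)*(s - 7/4)*(s + 1/4)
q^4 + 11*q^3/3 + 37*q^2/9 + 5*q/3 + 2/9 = (q + 1/3)^2*(q + 1)*(q + 2)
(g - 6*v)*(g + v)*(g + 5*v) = g^3 - 31*g*v^2 - 30*v^3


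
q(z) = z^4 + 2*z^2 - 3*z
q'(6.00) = 885.00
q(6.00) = 1350.00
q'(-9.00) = -2955.00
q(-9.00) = 6750.00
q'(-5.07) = -544.58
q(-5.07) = 727.36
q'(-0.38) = -4.74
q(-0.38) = 1.45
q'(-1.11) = -12.91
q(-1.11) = 7.31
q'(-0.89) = -9.38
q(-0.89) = 4.88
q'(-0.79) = -8.13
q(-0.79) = 4.01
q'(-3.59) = -202.43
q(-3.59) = 202.65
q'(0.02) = -2.92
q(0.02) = -0.06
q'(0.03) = -2.88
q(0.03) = -0.09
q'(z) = 4*z^3 + 4*z - 3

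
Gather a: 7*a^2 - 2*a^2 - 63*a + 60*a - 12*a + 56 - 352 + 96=5*a^2 - 15*a - 200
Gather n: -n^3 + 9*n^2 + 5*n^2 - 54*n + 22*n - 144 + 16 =-n^3 + 14*n^2 - 32*n - 128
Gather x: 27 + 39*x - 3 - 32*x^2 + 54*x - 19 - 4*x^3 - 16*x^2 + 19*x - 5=-4*x^3 - 48*x^2 + 112*x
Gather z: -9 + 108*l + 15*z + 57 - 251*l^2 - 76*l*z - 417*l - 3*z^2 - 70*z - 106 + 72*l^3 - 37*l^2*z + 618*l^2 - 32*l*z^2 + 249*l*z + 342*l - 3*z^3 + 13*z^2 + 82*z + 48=72*l^3 + 367*l^2 + 33*l - 3*z^3 + z^2*(10 - 32*l) + z*(-37*l^2 + 173*l + 27) - 10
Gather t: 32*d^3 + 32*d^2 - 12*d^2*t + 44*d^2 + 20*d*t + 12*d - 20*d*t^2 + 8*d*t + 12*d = 32*d^3 + 76*d^2 - 20*d*t^2 + 24*d + t*(-12*d^2 + 28*d)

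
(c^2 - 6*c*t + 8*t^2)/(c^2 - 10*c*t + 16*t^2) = (-c + 4*t)/(-c + 8*t)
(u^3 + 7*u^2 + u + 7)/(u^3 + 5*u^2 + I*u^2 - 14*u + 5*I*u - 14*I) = (u - I)/(u - 2)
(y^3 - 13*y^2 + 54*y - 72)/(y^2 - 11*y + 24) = (y^2 - 10*y + 24)/(y - 8)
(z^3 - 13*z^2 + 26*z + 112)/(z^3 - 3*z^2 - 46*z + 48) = (z^2 - 5*z - 14)/(z^2 + 5*z - 6)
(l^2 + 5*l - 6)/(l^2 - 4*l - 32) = (-l^2 - 5*l + 6)/(-l^2 + 4*l + 32)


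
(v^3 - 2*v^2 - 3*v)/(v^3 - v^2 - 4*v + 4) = v*(v^2 - 2*v - 3)/(v^3 - v^2 - 4*v + 4)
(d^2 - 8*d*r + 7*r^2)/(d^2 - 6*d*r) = (d^2 - 8*d*r + 7*r^2)/(d*(d - 6*r))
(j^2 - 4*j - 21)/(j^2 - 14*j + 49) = (j + 3)/(j - 7)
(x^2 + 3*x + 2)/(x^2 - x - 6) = (x + 1)/(x - 3)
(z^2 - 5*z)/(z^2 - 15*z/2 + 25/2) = 2*z/(2*z - 5)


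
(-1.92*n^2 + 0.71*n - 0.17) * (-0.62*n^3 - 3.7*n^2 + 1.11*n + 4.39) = 1.1904*n^5 + 6.6638*n^4 - 4.6528*n^3 - 7.0117*n^2 + 2.9282*n - 0.7463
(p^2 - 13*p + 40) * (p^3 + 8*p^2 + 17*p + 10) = p^5 - 5*p^4 - 47*p^3 + 109*p^2 + 550*p + 400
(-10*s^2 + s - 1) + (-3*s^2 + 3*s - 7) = -13*s^2 + 4*s - 8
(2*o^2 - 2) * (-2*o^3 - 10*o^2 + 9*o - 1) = -4*o^5 - 20*o^4 + 22*o^3 + 18*o^2 - 18*o + 2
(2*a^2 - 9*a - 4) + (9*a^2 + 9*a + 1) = 11*a^2 - 3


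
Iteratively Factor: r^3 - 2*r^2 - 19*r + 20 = (r - 1)*(r^2 - r - 20) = (r - 1)*(r + 4)*(r - 5)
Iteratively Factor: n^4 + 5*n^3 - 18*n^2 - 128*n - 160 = (n + 2)*(n^3 + 3*n^2 - 24*n - 80) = (n + 2)*(n + 4)*(n^2 - n - 20) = (n - 5)*(n + 2)*(n + 4)*(n + 4)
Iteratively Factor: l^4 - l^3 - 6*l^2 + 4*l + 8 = (l - 2)*(l^3 + l^2 - 4*l - 4) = (l - 2)*(l + 1)*(l^2 - 4) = (l - 2)*(l + 1)*(l + 2)*(l - 2)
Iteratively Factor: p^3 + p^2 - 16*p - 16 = (p + 1)*(p^2 - 16) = (p + 1)*(p + 4)*(p - 4)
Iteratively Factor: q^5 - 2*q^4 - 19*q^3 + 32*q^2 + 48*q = (q + 1)*(q^4 - 3*q^3 - 16*q^2 + 48*q) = (q + 1)*(q + 4)*(q^3 - 7*q^2 + 12*q) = q*(q + 1)*(q + 4)*(q^2 - 7*q + 12) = q*(q - 3)*(q + 1)*(q + 4)*(q - 4)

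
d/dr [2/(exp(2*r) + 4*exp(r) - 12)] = 4*(-exp(r) - 2)*exp(r)/(exp(2*r) + 4*exp(r) - 12)^2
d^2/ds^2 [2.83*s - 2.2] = 0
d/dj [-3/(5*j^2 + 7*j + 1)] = 3*(10*j + 7)/(5*j^2 + 7*j + 1)^2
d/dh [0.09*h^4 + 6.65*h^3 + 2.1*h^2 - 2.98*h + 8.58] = 0.36*h^3 + 19.95*h^2 + 4.2*h - 2.98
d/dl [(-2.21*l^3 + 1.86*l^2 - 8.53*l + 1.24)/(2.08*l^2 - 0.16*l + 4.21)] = (-4.5968*l^4 + 0.7072*l^3 - 10.4675*l^2 + 10.5028*l - 35.7129)/(4.3264*l^4 - 0.6656*l^3 + 17.5392*l^2 - 1.3472*l + 17.7241)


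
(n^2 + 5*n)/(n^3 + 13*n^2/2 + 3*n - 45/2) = 2*n/(2*n^2 + 3*n - 9)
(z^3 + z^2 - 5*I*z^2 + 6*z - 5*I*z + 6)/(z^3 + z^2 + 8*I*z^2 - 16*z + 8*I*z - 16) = (z^2 - 5*I*z + 6)/(z^2 + 8*I*z - 16)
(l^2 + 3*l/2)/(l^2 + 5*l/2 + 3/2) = l/(l + 1)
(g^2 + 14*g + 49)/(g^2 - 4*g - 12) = (g^2 + 14*g + 49)/(g^2 - 4*g - 12)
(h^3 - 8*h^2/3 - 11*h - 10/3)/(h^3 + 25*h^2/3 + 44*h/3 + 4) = (h - 5)/(h + 6)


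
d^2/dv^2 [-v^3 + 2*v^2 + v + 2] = 4 - 6*v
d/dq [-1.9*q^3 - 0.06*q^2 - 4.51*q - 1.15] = -5.7*q^2 - 0.12*q - 4.51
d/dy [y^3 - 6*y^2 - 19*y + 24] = 3*y^2 - 12*y - 19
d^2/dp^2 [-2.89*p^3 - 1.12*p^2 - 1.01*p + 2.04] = -17.34*p - 2.24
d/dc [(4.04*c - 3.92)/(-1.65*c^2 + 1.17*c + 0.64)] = (6.666*c^2 - 12.936*c + 7.172)/(2.7225*c^4 - 3.861*c^3 - 0.7431*c^2 + 1.4976*c + 0.4096)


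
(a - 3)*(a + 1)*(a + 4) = a^3 + 2*a^2 - 11*a - 12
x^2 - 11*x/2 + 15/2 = (x - 3)*(x - 5/2)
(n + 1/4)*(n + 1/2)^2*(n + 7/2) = n^4 + 19*n^3/4 + 39*n^2/8 + 29*n/16 + 7/32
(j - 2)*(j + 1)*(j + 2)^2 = j^4 + 3*j^3 - 2*j^2 - 12*j - 8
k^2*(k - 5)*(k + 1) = k^4 - 4*k^3 - 5*k^2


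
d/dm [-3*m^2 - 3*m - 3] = -6*m - 3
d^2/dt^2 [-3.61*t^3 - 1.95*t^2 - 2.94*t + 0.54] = -21.66*t - 3.9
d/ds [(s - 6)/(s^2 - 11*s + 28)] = (s^2 - 11*s - (s - 6)*(2*s - 11) + 28)/(s^2 - 11*s + 28)^2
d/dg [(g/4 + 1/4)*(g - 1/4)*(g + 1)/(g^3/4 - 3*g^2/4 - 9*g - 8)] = (-19*g^2 - 254*g - 100)/(4*(g^4 - 8*g^3 - 48*g^2 + 256*g + 1024))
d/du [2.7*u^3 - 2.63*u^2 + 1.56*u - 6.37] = 8.1*u^2 - 5.26*u + 1.56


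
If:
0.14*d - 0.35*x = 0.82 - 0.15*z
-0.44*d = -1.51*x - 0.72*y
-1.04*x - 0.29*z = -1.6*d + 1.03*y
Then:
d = 1.84992587205237 - 0.133975775546169*z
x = 0.374981118352961*z - 1.6028867940362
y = 4.49212005930236 - 0.868292819379563*z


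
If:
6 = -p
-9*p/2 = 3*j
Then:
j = 9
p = -6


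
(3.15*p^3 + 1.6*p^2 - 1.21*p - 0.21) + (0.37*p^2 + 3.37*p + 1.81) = 3.15*p^3 + 1.97*p^2 + 2.16*p + 1.6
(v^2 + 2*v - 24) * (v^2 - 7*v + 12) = v^4 - 5*v^3 - 26*v^2 + 192*v - 288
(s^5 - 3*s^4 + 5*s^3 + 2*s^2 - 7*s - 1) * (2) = 2*s^5 - 6*s^4 + 10*s^3 + 4*s^2 - 14*s - 2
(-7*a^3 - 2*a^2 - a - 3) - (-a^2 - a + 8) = -7*a^3 - a^2 - 11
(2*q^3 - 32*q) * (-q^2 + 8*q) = -2*q^5 + 16*q^4 + 32*q^3 - 256*q^2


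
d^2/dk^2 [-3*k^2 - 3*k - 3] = -6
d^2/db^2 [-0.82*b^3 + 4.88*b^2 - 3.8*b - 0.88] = 9.76 - 4.92*b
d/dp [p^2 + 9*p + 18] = 2*p + 9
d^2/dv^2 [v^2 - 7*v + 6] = 2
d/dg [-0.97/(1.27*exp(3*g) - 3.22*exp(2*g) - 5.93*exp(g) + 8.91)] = (3.6957*exp(2*g) - 6.2468*exp(g) - 5.7521)*exp(g)/(1.27*exp(3*g) - 3.22*exp(2*g) - 5.93*exp(g) + 8.91)^2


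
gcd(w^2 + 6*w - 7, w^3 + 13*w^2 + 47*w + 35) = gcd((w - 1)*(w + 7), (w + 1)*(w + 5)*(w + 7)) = w + 7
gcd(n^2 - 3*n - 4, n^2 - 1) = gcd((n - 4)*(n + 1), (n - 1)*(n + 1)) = n + 1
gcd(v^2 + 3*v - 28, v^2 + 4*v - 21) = v + 7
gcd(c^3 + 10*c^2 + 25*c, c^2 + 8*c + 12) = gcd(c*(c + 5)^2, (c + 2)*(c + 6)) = 1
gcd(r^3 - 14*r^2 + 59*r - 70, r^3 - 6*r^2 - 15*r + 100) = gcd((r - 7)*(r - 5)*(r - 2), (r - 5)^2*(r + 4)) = r - 5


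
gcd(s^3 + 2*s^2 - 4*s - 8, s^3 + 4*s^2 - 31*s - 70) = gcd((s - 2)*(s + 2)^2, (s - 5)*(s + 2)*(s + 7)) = s + 2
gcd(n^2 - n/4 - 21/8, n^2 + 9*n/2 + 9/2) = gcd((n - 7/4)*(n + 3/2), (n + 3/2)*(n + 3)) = n + 3/2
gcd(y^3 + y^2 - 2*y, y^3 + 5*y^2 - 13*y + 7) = y - 1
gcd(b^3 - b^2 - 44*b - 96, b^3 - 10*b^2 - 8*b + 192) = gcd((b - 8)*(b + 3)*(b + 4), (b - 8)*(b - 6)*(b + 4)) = b^2 - 4*b - 32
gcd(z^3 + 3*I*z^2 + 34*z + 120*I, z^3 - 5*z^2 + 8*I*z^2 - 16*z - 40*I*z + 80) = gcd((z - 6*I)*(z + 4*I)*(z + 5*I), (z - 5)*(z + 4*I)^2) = z + 4*I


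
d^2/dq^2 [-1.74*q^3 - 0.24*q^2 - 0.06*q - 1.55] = -10.44*q - 0.48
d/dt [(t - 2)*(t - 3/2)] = 2*t - 7/2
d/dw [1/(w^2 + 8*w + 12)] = 2*(-w - 4)/(w^2 + 8*w + 12)^2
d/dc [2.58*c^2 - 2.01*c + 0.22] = 5.16*c - 2.01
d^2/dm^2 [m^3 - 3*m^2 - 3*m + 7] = 6*m - 6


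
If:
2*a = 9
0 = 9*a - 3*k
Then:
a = 9/2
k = 27/2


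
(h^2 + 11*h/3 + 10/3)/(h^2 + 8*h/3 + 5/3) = (h + 2)/(h + 1)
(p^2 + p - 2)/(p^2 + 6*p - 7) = (p + 2)/(p + 7)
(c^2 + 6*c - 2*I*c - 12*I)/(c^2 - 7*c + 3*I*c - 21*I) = (c^2 + 2*c*(3 - I) - 12*I)/(c^2 + c*(-7 + 3*I) - 21*I)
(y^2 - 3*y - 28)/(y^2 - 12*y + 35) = (y + 4)/(y - 5)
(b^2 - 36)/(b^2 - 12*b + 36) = (b + 6)/(b - 6)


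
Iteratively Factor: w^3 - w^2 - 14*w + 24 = (w + 4)*(w^2 - 5*w + 6) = (w - 3)*(w + 4)*(w - 2)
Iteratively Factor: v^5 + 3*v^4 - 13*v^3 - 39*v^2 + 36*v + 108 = (v + 3)*(v^4 - 13*v^2 + 36) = (v - 3)*(v + 3)*(v^3 + 3*v^2 - 4*v - 12) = (v - 3)*(v + 3)^2*(v^2 - 4) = (v - 3)*(v + 2)*(v + 3)^2*(v - 2)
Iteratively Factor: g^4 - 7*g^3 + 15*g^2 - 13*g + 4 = (g - 1)*(g^3 - 6*g^2 + 9*g - 4) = (g - 1)^2*(g^2 - 5*g + 4) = (g - 1)^3*(g - 4)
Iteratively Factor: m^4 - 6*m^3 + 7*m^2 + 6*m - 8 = (m - 2)*(m^3 - 4*m^2 - m + 4) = (m - 2)*(m + 1)*(m^2 - 5*m + 4) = (m - 4)*(m - 2)*(m + 1)*(m - 1)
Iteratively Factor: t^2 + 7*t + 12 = (t + 3)*(t + 4)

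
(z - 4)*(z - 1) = z^2 - 5*z + 4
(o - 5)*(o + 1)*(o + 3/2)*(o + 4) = o^4 + 3*o^3/2 - 21*o^2 - 103*o/2 - 30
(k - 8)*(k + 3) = k^2 - 5*k - 24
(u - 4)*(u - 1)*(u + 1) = u^3 - 4*u^2 - u + 4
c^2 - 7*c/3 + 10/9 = (c - 5/3)*(c - 2/3)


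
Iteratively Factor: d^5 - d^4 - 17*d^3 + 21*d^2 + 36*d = (d + 4)*(d^4 - 5*d^3 + 3*d^2 + 9*d) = (d + 1)*(d + 4)*(d^3 - 6*d^2 + 9*d) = (d - 3)*(d + 1)*(d + 4)*(d^2 - 3*d) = d*(d - 3)*(d + 1)*(d + 4)*(d - 3)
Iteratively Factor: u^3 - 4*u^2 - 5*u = (u)*(u^2 - 4*u - 5) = u*(u + 1)*(u - 5)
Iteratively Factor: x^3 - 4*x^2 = (x)*(x^2 - 4*x) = x*(x - 4)*(x)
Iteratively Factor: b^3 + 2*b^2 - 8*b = (b)*(b^2 + 2*b - 8) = b*(b + 4)*(b - 2)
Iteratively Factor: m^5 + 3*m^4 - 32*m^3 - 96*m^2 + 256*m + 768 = (m + 3)*(m^4 - 32*m^2 + 256) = (m - 4)*(m + 3)*(m^3 + 4*m^2 - 16*m - 64) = (m - 4)*(m + 3)*(m + 4)*(m^2 - 16) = (m - 4)^2*(m + 3)*(m + 4)*(m + 4)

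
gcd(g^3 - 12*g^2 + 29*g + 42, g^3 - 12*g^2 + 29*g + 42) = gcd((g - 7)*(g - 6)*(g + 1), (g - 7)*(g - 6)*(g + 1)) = g^3 - 12*g^2 + 29*g + 42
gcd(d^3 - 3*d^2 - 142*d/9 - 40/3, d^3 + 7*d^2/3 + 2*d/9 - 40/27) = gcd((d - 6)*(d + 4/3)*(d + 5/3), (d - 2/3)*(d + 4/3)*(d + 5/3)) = d^2 + 3*d + 20/9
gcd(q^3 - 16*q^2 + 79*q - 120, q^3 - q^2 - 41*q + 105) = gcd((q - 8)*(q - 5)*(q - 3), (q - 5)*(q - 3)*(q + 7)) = q^2 - 8*q + 15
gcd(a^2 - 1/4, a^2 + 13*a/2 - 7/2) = a - 1/2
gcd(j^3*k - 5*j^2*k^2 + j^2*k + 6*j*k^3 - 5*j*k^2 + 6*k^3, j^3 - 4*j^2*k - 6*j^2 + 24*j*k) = 1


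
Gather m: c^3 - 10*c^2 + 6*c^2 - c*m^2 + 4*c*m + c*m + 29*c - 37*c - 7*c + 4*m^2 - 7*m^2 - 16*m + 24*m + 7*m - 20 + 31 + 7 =c^3 - 4*c^2 - 15*c + m^2*(-c - 3) + m*(5*c + 15) + 18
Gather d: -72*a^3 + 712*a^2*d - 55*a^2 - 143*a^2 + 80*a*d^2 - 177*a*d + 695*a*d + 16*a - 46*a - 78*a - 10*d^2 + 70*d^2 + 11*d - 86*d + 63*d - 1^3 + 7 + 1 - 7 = -72*a^3 - 198*a^2 - 108*a + d^2*(80*a + 60) + d*(712*a^2 + 518*a - 12)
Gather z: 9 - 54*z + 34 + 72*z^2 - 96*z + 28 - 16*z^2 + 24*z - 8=56*z^2 - 126*z + 63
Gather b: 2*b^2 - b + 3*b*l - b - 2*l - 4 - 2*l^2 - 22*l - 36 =2*b^2 + b*(3*l - 2) - 2*l^2 - 24*l - 40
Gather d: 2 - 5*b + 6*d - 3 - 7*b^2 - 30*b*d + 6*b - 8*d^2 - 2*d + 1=-7*b^2 + b - 8*d^2 + d*(4 - 30*b)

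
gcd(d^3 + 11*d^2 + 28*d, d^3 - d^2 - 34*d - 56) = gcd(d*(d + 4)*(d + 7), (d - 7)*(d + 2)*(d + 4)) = d + 4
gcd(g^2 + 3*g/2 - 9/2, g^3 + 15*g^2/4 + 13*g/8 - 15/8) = g + 3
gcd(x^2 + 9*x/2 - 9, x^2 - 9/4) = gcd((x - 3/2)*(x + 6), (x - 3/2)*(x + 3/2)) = x - 3/2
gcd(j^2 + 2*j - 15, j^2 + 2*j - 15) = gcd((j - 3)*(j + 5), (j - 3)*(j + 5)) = j^2 + 2*j - 15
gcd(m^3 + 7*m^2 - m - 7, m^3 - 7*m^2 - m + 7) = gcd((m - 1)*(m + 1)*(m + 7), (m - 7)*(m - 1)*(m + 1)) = m^2 - 1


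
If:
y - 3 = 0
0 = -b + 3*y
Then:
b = 9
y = 3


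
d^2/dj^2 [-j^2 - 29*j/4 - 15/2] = -2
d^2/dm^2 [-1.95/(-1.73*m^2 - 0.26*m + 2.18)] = (-11.67231*m^2 - 1.75422*m + 1.95*(3.46*m + 0.26)*(6.92*m + 0.52) + 14.70846)/(1.73*m^2 + 0.26*m - 2.18)^3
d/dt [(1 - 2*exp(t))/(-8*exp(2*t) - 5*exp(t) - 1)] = (-16*exp(2*t) + 16*exp(t) + 7)*exp(t)/(64*exp(4*t) + 80*exp(3*t) + 41*exp(2*t) + 10*exp(t) + 1)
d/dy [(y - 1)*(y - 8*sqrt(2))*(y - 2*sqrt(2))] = 3*y^2 - 20*sqrt(2)*y - 2*y + 10*sqrt(2) + 32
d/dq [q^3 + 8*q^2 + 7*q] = 3*q^2 + 16*q + 7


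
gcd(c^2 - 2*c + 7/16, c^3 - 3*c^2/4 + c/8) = c - 1/4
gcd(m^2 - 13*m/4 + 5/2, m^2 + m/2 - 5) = m - 2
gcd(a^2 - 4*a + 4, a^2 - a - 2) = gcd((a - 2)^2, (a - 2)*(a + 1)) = a - 2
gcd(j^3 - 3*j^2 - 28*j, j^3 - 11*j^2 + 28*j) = j^2 - 7*j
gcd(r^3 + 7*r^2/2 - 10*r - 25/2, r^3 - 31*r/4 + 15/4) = r - 5/2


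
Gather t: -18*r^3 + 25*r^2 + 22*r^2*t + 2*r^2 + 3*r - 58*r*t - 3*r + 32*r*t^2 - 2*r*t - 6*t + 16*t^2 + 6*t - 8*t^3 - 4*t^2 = -18*r^3 + 27*r^2 - 8*t^3 + t^2*(32*r + 12) + t*(22*r^2 - 60*r)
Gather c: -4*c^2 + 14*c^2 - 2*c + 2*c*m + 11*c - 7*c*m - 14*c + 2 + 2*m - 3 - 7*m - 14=10*c^2 + c*(-5*m - 5) - 5*m - 15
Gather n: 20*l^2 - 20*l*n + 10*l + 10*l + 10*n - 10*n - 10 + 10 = 20*l^2 - 20*l*n + 20*l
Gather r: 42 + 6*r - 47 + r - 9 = 7*r - 14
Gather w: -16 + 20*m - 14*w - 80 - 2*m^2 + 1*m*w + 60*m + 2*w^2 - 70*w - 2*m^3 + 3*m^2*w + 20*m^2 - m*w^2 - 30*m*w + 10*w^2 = -2*m^3 + 18*m^2 + 80*m + w^2*(12 - m) + w*(3*m^2 - 29*m - 84) - 96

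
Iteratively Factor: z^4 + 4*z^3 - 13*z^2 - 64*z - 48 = (z + 3)*(z^3 + z^2 - 16*z - 16) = (z + 1)*(z + 3)*(z^2 - 16) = (z - 4)*(z + 1)*(z + 3)*(z + 4)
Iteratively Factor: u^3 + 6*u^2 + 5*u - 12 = (u + 3)*(u^2 + 3*u - 4) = (u + 3)*(u + 4)*(u - 1)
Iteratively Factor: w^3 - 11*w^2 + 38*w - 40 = (w - 2)*(w^2 - 9*w + 20) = (w - 5)*(w - 2)*(w - 4)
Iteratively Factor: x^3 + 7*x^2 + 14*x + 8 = (x + 2)*(x^2 + 5*x + 4) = (x + 2)*(x + 4)*(x + 1)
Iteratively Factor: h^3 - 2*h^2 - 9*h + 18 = (h + 3)*(h^2 - 5*h + 6) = (h - 2)*(h + 3)*(h - 3)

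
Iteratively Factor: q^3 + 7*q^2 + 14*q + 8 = (q + 4)*(q^2 + 3*q + 2) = (q + 1)*(q + 4)*(q + 2)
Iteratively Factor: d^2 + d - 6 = (d - 2)*(d + 3)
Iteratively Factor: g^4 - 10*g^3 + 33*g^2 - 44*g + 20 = (g - 2)*(g^3 - 8*g^2 + 17*g - 10) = (g - 5)*(g - 2)*(g^2 - 3*g + 2) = (g - 5)*(g - 2)*(g - 1)*(g - 2)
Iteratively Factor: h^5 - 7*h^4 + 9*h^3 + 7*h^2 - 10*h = (h + 1)*(h^4 - 8*h^3 + 17*h^2 - 10*h) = (h - 2)*(h + 1)*(h^3 - 6*h^2 + 5*h) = (h - 2)*(h - 1)*(h + 1)*(h^2 - 5*h) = h*(h - 2)*(h - 1)*(h + 1)*(h - 5)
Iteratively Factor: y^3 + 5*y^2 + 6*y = (y + 2)*(y^2 + 3*y) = (y + 2)*(y + 3)*(y)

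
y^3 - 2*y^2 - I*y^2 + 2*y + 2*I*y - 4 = (y - 2)*(y - 2*I)*(y + I)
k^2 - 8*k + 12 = (k - 6)*(k - 2)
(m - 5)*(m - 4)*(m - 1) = m^3 - 10*m^2 + 29*m - 20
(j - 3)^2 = j^2 - 6*j + 9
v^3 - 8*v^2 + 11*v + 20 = (v - 5)*(v - 4)*(v + 1)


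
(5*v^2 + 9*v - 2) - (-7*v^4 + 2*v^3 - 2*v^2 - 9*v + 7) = 7*v^4 - 2*v^3 + 7*v^2 + 18*v - 9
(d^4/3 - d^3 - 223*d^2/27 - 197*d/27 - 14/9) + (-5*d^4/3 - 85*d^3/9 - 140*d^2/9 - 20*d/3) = -4*d^4/3 - 94*d^3/9 - 643*d^2/27 - 377*d/27 - 14/9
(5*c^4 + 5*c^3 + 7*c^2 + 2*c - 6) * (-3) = -15*c^4 - 15*c^3 - 21*c^2 - 6*c + 18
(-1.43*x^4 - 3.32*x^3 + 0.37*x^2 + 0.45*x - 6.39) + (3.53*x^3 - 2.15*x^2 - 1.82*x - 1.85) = -1.43*x^4 + 0.21*x^3 - 1.78*x^2 - 1.37*x - 8.24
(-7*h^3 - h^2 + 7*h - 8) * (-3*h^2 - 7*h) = 21*h^5 + 52*h^4 - 14*h^3 - 25*h^2 + 56*h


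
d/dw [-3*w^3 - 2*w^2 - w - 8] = -9*w^2 - 4*w - 1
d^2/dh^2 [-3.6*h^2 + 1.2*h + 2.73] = -7.20000000000000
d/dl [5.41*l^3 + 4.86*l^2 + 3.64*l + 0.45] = 16.23*l^2 + 9.72*l + 3.64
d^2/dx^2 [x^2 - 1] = 2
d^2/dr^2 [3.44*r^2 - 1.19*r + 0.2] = 6.88000000000000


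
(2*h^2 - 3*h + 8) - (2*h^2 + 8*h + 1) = 7 - 11*h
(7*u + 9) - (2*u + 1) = 5*u + 8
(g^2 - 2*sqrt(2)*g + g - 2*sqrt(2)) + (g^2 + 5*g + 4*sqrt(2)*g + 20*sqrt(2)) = 2*g^2 + 2*sqrt(2)*g + 6*g + 18*sqrt(2)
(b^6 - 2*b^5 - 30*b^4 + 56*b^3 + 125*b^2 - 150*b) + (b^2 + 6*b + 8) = b^6 - 2*b^5 - 30*b^4 + 56*b^3 + 126*b^2 - 144*b + 8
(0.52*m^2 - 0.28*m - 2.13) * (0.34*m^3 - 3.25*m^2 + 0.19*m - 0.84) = 0.1768*m^5 - 1.7852*m^4 + 0.2846*m^3 + 6.4325*m^2 - 0.1695*m + 1.7892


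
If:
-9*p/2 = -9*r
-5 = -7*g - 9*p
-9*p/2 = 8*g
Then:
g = -5/9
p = 80/81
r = 40/81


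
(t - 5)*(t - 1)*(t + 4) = t^3 - 2*t^2 - 19*t + 20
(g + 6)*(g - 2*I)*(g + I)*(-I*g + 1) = -I*g^4 - 6*I*g^3 - 3*I*g^2 + 2*g - 18*I*g + 12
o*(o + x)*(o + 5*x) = o^3 + 6*o^2*x + 5*o*x^2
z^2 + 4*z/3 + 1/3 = (z + 1/3)*(z + 1)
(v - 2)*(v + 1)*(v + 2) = v^3 + v^2 - 4*v - 4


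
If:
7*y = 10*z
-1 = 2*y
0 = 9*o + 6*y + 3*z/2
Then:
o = 47/120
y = -1/2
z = -7/20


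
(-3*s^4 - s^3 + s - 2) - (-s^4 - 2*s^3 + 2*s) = -2*s^4 + s^3 - s - 2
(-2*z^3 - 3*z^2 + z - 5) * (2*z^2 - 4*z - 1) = -4*z^5 + 2*z^4 + 16*z^3 - 11*z^2 + 19*z + 5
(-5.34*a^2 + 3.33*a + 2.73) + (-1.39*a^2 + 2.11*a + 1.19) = -6.73*a^2 + 5.44*a + 3.92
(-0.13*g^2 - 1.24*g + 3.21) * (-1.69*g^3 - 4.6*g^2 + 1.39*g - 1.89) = 0.2197*g^5 + 2.6936*g^4 + 0.0983999999999998*g^3 - 16.2439*g^2 + 6.8055*g - 6.0669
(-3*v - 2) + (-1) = -3*v - 3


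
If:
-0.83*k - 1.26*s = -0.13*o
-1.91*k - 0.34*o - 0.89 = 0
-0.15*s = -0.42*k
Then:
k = -0.07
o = -2.24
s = -0.19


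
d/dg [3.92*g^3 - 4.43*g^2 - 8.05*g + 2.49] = 11.76*g^2 - 8.86*g - 8.05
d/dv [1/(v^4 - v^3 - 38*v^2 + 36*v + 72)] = (-4*v^3 + 3*v^2 + 76*v - 36)/(v^4 - v^3 - 38*v^2 + 36*v + 72)^2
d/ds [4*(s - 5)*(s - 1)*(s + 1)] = 12*s^2 - 40*s - 4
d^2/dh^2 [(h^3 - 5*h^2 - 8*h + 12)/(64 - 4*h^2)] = 2*(-2*h^3 + 51*h^2 - 96*h + 272)/(h^6 - 48*h^4 + 768*h^2 - 4096)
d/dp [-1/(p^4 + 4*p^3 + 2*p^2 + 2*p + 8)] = 2*(2*p^3 + 6*p^2 + 2*p + 1)/(p^4 + 4*p^3 + 2*p^2 + 2*p + 8)^2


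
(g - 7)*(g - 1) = g^2 - 8*g + 7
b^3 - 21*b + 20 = (b - 4)*(b - 1)*(b + 5)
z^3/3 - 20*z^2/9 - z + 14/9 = (z/3 + 1/3)*(z - 7)*(z - 2/3)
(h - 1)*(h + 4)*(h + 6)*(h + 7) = h^4 + 16*h^3 + 77*h^2 + 74*h - 168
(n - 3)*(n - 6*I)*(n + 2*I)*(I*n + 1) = I*n^4 + 5*n^3 - 3*I*n^3 - 15*n^2 + 8*I*n^2 + 12*n - 24*I*n - 36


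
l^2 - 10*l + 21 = (l - 7)*(l - 3)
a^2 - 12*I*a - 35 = (a - 7*I)*(a - 5*I)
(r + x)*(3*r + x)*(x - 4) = 3*r^2*x - 12*r^2 + 4*r*x^2 - 16*r*x + x^3 - 4*x^2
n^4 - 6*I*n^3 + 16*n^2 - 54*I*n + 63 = (n - 7*I)*(n - 3*I)*(n + I)*(n + 3*I)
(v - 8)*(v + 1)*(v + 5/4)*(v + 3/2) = v^4 - 17*v^3/4 - 203*v^2/8 - 281*v/8 - 15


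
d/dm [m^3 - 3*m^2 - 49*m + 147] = 3*m^2 - 6*m - 49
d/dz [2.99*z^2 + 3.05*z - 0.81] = 5.98*z + 3.05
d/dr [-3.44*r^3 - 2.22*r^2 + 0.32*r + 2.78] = -10.32*r^2 - 4.44*r + 0.32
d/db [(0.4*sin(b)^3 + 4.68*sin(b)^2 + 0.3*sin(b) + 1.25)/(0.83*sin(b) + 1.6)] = (0.664*sin(b)^3 + 5.8044*sin(b)^2 + 14.976*sin(b) - 0.5575)*cos(b)/(0.6889*sin(b)^2 + 2.656*sin(b) + 2.56)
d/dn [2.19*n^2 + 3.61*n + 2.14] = 4.38*n + 3.61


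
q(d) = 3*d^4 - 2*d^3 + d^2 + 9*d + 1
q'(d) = 12*d^3 - 6*d^2 + 2*d + 9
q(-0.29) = -1.46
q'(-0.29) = 7.62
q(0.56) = 6.30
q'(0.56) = 10.35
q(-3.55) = 547.60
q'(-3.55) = -610.58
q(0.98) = 11.67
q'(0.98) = 16.49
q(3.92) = 639.55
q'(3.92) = 647.48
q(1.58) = 28.52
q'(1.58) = 44.51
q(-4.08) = 948.07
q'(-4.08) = -914.05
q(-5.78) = 3716.95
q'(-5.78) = -2520.22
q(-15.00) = 158716.00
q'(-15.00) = -41871.00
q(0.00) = 1.00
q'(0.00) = 9.00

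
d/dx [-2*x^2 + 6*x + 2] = 6 - 4*x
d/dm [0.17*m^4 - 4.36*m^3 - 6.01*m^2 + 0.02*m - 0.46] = 0.68*m^3 - 13.08*m^2 - 12.02*m + 0.02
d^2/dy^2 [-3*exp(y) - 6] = -3*exp(y)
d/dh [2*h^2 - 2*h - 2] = 4*h - 2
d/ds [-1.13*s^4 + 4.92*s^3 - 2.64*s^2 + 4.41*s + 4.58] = -4.52*s^3 + 14.76*s^2 - 5.28*s + 4.41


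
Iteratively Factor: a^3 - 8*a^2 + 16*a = (a)*(a^2 - 8*a + 16) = a*(a - 4)*(a - 4)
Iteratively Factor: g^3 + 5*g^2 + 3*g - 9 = (g + 3)*(g^2 + 2*g - 3) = (g + 3)^2*(g - 1)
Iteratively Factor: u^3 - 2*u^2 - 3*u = (u + 1)*(u^2 - 3*u) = (u - 3)*(u + 1)*(u)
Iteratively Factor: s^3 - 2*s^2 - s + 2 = (s + 1)*(s^2 - 3*s + 2) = (s - 1)*(s + 1)*(s - 2)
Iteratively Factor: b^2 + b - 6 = (b + 3)*(b - 2)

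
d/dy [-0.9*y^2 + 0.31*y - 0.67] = 0.31 - 1.8*y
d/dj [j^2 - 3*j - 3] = 2*j - 3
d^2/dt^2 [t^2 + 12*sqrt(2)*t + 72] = 2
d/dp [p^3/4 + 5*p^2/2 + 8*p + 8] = 3*p^2/4 + 5*p + 8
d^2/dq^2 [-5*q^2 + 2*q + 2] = -10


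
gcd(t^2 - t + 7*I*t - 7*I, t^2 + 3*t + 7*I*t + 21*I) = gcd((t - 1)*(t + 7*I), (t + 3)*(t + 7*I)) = t + 7*I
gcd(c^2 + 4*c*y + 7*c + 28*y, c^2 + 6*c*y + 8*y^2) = c + 4*y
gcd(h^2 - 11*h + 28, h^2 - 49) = h - 7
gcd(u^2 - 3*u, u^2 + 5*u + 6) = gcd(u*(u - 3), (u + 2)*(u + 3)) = 1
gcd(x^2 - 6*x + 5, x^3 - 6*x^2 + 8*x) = 1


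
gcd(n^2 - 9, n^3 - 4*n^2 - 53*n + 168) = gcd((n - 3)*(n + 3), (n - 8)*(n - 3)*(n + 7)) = n - 3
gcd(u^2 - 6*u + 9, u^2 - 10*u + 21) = u - 3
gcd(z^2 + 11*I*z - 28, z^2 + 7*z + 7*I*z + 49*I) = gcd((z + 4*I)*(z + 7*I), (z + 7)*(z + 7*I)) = z + 7*I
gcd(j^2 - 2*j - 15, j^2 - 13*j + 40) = j - 5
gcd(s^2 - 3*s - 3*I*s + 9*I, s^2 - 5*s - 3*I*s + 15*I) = s - 3*I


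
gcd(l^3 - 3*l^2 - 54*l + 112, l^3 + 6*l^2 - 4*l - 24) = l - 2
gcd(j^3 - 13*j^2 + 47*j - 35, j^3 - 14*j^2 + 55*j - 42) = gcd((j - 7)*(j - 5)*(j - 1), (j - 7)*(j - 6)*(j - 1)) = j^2 - 8*j + 7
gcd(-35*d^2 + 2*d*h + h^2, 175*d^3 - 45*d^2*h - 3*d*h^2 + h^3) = 35*d^2 - 2*d*h - h^2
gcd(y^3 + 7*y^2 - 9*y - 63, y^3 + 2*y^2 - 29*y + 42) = y^2 + 4*y - 21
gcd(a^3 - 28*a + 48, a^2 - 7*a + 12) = a - 4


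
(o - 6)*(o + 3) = o^2 - 3*o - 18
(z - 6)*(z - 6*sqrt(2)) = z^2 - 6*sqrt(2)*z - 6*z + 36*sqrt(2)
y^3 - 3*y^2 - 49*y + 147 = (y - 7)*(y - 3)*(y + 7)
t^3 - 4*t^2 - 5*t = t*(t - 5)*(t + 1)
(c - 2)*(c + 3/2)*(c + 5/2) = c^3 + 2*c^2 - 17*c/4 - 15/2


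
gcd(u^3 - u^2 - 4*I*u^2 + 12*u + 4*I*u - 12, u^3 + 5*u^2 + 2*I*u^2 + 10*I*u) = u + 2*I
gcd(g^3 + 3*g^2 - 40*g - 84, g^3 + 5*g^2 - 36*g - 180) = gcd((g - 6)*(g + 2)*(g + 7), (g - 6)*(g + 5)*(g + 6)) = g - 6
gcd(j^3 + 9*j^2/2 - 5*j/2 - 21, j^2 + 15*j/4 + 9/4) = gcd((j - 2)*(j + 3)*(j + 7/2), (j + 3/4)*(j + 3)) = j + 3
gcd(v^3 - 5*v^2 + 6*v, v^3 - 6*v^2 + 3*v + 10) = v - 2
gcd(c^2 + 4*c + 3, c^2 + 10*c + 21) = c + 3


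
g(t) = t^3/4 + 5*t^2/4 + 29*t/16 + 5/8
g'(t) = 3*t^2/4 + 5*t/2 + 29/16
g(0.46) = 1.75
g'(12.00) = 139.81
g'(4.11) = 24.76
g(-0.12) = 0.43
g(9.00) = 300.44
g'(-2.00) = -0.19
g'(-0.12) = 1.52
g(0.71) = 2.63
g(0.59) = 2.18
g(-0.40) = 0.08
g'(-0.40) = 0.93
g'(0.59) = 3.55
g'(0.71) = 3.97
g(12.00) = 634.38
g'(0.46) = 3.12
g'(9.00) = 85.06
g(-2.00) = 0.00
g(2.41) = 15.75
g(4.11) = 46.55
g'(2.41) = 12.19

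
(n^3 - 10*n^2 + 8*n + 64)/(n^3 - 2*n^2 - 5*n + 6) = (n^2 - 12*n + 32)/(n^2 - 4*n + 3)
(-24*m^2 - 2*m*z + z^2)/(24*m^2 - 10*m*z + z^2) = (4*m + z)/(-4*m + z)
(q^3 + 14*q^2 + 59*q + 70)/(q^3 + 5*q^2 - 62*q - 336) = (q^2 + 7*q + 10)/(q^2 - 2*q - 48)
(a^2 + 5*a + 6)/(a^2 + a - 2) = (a + 3)/(a - 1)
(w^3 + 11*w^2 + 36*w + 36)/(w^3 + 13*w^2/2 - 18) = 2*(w + 3)/(2*w - 3)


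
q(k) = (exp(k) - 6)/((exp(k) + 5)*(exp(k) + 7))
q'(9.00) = 0.00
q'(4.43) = -0.01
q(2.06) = 0.01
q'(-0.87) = 0.03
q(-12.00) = -0.17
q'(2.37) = 0.02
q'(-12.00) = 0.00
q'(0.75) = 0.06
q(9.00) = 0.00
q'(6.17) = -0.00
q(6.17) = 0.00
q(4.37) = 0.01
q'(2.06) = 0.03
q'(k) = -(exp(k) - 6)*exp(k)/((exp(k) + 5)*(exp(k) + 7)^2) - (exp(k) - 6)*exp(k)/((exp(k) + 5)^2*(exp(k) + 7)) + exp(k)/((exp(k) + 5)*(exp(k) + 7)) = (-exp(2*k) + 12*exp(k) + 107)*exp(k)/(exp(4*k) + 24*exp(3*k) + 214*exp(2*k) + 840*exp(k) + 1225)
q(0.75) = -0.06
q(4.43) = 0.01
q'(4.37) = -0.01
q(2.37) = 0.02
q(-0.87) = -0.14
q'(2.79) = 0.00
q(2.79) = 0.02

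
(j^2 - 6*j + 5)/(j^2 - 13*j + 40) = (j - 1)/(j - 8)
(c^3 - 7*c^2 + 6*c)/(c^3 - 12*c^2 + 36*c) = (c - 1)/(c - 6)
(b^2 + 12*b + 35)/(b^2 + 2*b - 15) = (b + 7)/(b - 3)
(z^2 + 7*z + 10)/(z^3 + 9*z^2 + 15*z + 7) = (z^2 + 7*z + 10)/(z^3 + 9*z^2 + 15*z + 7)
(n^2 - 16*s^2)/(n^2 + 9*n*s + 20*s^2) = (n - 4*s)/(n + 5*s)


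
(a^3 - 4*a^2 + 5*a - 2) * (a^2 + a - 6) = a^5 - 3*a^4 - 5*a^3 + 27*a^2 - 32*a + 12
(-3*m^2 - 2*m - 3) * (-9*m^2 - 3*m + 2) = 27*m^4 + 27*m^3 + 27*m^2 + 5*m - 6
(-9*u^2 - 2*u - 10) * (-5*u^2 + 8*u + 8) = 45*u^4 - 62*u^3 - 38*u^2 - 96*u - 80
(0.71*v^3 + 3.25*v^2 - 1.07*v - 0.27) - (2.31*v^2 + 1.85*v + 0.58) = 0.71*v^3 + 0.94*v^2 - 2.92*v - 0.85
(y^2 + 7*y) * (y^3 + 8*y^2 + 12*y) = y^5 + 15*y^4 + 68*y^3 + 84*y^2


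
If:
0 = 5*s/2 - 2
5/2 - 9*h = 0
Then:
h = 5/18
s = 4/5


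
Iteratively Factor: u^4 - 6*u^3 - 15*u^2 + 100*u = (u - 5)*(u^3 - u^2 - 20*u) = (u - 5)*(u + 4)*(u^2 - 5*u) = u*(u - 5)*(u + 4)*(u - 5)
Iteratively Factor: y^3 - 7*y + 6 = (y - 2)*(y^2 + 2*y - 3) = (y - 2)*(y - 1)*(y + 3)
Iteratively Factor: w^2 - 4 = (w + 2)*(w - 2)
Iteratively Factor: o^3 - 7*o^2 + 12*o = (o - 4)*(o^2 - 3*o) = o*(o - 4)*(o - 3)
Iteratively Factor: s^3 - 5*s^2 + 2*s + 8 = (s + 1)*(s^2 - 6*s + 8) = (s - 2)*(s + 1)*(s - 4)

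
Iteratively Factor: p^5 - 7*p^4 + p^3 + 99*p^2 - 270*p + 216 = (p - 3)*(p^4 - 4*p^3 - 11*p^2 + 66*p - 72) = (p - 3)*(p + 4)*(p^3 - 8*p^2 + 21*p - 18) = (p - 3)*(p - 2)*(p + 4)*(p^2 - 6*p + 9) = (p - 3)^2*(p - 2)*(p + 4)*(p - 3)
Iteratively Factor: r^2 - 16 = (r - 4)*(r + 4)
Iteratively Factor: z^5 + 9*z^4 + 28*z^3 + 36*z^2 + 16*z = (z + 2)*(z^4 + 7*z^3 + 14*z^2 + 8*z) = (z + 2)^2*(z^3 + 5*z^2 + 4*z) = (z + 2)^2*(z + 4)*(z^2 + z) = (z + 1)*(z + 2)^2*(z + 4)*(z)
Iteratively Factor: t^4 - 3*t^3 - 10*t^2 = (t + 2)*(t^3 - 5*t^2) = t*(t + 2)*(t^2 - 5*t) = t^2*(t + 2)*(t - 5)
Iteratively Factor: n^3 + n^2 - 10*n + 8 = (n - 2)*(n^2 + 3*n - 4) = (n - 2)*(n - 1)*(n + 4)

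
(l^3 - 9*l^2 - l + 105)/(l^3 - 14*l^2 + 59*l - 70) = (l + 3)/(l - 2)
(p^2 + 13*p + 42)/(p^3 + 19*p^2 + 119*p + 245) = (p + 6)/(p^2 + 12*p + 35)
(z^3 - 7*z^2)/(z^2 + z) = z*(z - 7)/(z + 1)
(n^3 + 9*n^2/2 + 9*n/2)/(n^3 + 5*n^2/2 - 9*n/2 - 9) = n/(n - 2)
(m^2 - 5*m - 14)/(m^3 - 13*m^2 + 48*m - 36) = (m^2 - 5*m - 14)/(m^3 - 13*m^2 + 48*m - 36)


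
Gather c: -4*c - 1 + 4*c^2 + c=4*c^2 - 3*c - 1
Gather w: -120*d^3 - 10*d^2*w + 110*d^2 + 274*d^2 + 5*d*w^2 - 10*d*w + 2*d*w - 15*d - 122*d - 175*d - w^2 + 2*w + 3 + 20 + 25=-120*d^3 + 384*d^2 - 312*d + w^2*(5*d - 1) + w*(-10*d^2 - 8*d + 2) + 48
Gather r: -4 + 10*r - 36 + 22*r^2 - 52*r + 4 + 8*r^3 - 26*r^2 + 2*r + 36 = 8*r^3 - 4*r^2 - 40*r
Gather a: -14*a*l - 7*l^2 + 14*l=-14*a*l - 7*l^2 + 14*l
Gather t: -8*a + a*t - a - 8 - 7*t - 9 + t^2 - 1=-9*a + t^2 + t*(a - 7) - 18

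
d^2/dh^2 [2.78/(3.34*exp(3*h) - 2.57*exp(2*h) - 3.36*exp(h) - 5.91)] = ((-83.5668*exp(2*h) + 28.5784*exp(h) + 9.3408)*(-3.34*exp(3*h) + 2.57*exp(2*h) + 3.36*exp(h) + 5.91) - 2.78*(-20.04*exp(2*h) + 10.28*exp(h) + 6.72)*(-10.02*exp(2*h) + 5.14*exp(h) + 3.36)*exp(h))*exp(h)/(-3.34*exp(3*h) + 2.57*exp(2*h) + 3.36*exp(h) + 5.91)^3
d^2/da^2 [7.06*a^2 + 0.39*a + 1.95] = 14.1200000000000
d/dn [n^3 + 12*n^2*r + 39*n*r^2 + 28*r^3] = 3*n^2 + 24*n*r + 39*r^2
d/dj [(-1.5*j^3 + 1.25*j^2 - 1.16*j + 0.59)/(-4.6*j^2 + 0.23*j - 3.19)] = (6.9*j^4 - 0.69*j^3 + 9.3065*j^2 - 2.547*j + 3.5647)/(21.16*j^4 - 2.116*j^3 + 29.4009*j^2 - 1.4674*j + 10.1761)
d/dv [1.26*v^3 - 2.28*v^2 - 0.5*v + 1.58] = 3.78*v^2 - 4.56*v - 0.5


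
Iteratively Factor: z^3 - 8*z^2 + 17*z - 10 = (z - 1)*(z^2 - 7*z + 10) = (z - 2)*(z - 1)*(z - 5)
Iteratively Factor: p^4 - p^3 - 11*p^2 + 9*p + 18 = (p - 3)*(p^3 + 2*p^2 - 5*p - 6) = (p - 3)*(p - 2)*(p^2 + 4*p + 3) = (p - 3)*(p - 2)*(p + 3)*(p + 1)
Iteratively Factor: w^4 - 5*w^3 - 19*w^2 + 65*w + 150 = (w + 2)*(w^3 - 7*w^2 - 5*w + 75) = (w + 2)*(w + 3)*(w^2 - 10*w + 25) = (w - 5)*(w + 2)*(w + 3)*(w - 5)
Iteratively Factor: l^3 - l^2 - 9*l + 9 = (l + 3)*(l^2 - 4*l + 3) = (l - 1)*(l + 3)*(l - 3)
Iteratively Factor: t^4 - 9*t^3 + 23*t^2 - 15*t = (t - 3)*(t^3 - 6*t^2 + 5*t) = (t - 5)*(t - 3)*(t^2 - t) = (t - 5)*(t - 3)*(t - 1)*(t)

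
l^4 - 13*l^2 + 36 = (l - 3)*(l - 2)*(l + 2)*(l + 3)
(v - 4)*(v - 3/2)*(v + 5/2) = v^3 - 3*v^2 - 31*v/4 + 15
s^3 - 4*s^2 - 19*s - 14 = (s - 7)*(s + 1)*(s + 2)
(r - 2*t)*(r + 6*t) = r^2 + 4*r*t - 12*t^2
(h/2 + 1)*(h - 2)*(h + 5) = h^3/2 + 5*h^2/2 - 2*h - 10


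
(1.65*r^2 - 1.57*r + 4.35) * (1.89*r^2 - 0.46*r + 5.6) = 3.1185*r^4 - 3.7263*r^3 + 18.1837*r^2 - 10.793*r + 24.36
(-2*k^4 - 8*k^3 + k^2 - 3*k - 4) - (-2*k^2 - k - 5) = -2*k^4 - 8*k^3 + 3*k^2 - 2*k + 1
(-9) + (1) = -8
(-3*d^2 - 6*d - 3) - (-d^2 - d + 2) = -2*d^2 - 5*d - 5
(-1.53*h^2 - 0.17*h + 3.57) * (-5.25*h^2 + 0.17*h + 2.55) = 8.0325*h^4 + 0.6324*h^3 - 22.6729*h^2 + 0.1734*h + 9.1035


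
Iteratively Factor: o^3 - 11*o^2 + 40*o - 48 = (o - 3)*(o^2 - 8*o + 16) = (o - 4)*(o - 3)*(o - 4)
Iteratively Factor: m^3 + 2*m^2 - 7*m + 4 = (m - 1)*(m^2 + 3*m - 4) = (m - 1)*(m + 4)*(m - 1)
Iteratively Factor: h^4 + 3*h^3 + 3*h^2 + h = (h)*(h^3 + 3*h^2 + 3*h + 1) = h*(h + 1)*(h^2 + 2*h + 1) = h*(h + 1)^2*(h + 1)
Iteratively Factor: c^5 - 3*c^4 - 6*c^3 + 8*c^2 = (c - 4)*(c^4 + c^3 - 2*c^2) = c*(c - 4)*(c^3 + c^2 - 2*c) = c*(c - 4)*(c + 2)*(c^2 - c) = c*(c - 4)*(c - 1)*(c + 2)*(c)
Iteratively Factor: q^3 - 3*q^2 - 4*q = (q - 4)*(q^2 + q) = (q - 4)*(q + 1)*(q)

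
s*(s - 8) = s^2 - 8*s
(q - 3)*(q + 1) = q^2 - 2*q - 3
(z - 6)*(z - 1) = z^2 - 7*z + 6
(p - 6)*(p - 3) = p^2 - 9*p + 18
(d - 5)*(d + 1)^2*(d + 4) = d^4 + d^3 - 21*d^2 - 41*d - 20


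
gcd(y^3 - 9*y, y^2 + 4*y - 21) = y - 3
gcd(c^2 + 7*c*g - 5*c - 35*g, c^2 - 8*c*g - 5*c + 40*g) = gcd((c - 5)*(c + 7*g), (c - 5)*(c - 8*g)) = c - 5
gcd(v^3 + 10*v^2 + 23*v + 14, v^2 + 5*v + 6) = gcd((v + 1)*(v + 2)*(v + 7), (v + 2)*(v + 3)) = v + 2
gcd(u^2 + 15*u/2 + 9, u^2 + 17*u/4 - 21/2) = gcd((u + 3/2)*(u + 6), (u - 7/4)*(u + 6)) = u + 6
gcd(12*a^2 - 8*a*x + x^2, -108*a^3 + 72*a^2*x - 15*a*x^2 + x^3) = -6*a + x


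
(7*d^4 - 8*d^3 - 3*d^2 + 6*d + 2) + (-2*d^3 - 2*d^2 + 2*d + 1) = 7*d^4 - 10*d^3 - 5*d^2 + 8*d + 3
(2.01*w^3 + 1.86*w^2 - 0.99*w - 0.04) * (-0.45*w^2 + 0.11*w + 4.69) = -0.9045*w^5 - 0.6159*w^4 + 10.077*w^3 + 8.6325*w^2 - 4.6475*w - 0.1876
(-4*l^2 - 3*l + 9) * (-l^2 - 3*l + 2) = 4*l^4 + 15*l^3 - 8*l^2 - 33*l + 18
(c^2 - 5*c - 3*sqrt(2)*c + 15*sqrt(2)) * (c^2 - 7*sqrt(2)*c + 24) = c^4 - 10*sqrt(2)*c^3 - 5*c^3 + 66*c^2 + 50*sqrt(2)*c^2 - 330*c - 72*sqrt(2)*c + 360*sqrt(2)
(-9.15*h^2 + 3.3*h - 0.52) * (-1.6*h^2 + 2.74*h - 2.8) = 14.64*h^4 - 30.351*h^3 + 35.494*h^2 - 10.6648*h + 1.456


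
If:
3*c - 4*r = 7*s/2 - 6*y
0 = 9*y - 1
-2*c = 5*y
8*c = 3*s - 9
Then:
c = -5/18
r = -109/54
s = 61/27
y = 1/9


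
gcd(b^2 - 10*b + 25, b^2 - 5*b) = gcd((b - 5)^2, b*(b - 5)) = b - 5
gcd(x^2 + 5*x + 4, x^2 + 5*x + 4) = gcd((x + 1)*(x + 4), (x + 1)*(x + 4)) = x^2 + 5*x + 4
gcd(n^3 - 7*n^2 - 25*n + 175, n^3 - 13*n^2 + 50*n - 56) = n - 7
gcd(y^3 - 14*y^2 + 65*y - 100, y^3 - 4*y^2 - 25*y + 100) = y^2 - 9*y + 20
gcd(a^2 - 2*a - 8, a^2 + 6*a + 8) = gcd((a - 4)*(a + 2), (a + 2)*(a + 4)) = a + 2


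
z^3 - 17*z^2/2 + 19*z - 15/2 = (z - 5)*(z - 3)*(z - 1/2)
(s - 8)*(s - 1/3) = s^2 - 25*s/3 + 8/3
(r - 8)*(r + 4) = r^2 - 4*r - 32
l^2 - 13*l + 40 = (l - 8)*(l - 5)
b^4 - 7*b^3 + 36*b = b*(b - 6)*(b - 3)*(b + 2)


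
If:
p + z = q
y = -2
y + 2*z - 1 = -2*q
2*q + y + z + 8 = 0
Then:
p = -33/2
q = -15/2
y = -2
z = 9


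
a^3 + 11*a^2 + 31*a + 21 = (a + 1)*(a + 3)*(a + 7)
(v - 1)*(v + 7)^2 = v^3 + 13*v^2 + 35*v - 49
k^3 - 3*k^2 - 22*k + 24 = (k - 6)*(k - 1)*(k + 4)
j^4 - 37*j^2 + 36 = (j - 6)*(j - 1)*(j + 1)*(j + 6)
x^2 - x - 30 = (x - 6)*(x + 5)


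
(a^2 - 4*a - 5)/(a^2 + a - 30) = (a + 1)/(a + 6)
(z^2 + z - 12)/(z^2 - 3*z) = (z + 4)/z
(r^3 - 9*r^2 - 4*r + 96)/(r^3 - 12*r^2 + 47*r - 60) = (r^2 - 5*r - 24)/(r^2 - 8*r + 15)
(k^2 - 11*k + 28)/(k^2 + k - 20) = (k - 7)/(k + 5)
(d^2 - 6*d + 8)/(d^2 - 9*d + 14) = (d - 4)/(d - 7)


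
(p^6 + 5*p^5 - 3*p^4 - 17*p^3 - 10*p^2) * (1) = p^6 + 5*p^5 - 3*p^4 - 17*p^3 - 10*p^2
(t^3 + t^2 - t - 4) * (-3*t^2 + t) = -3*t^5 - 2*t^4 + 4*t^3 + 11*t^2 - 4*t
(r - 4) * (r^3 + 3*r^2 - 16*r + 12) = r^4 - r^3 - 28*r^2 + 76*r - 48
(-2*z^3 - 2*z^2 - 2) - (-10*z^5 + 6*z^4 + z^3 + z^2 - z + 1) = 10*z^5 - 6*z^4 - 3*z^3 - 3*z^2 + z - 3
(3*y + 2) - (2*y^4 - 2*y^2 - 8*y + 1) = -2*y^4 + 2*y^2 + 11*y + 1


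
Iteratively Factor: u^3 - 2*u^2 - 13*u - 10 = (u + 2)*(u^2 - 4*u - 5) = (u + 1)*(u + 2)*(u - 5)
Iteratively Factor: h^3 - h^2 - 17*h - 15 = (h + 1)*(h^2 - 2*h - 15) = (h + 1)*(h + 3)*(h - 5)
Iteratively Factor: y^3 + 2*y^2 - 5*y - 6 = (y + 3)*(y^2 - y - 2) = (y + 1)*(y + 3)*(y - 2)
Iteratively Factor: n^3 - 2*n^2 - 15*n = (n - 5)*(n^2 + 3*n) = (n - 5)*(n + 3)*(n)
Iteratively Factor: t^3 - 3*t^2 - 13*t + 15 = (t - 1)*(t^2 - 2*t - 15) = (t - 1)*(t + 3)*(t - 5)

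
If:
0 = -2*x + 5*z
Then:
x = 5*z/2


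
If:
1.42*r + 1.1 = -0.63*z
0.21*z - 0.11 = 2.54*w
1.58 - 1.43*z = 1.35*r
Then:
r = -2.18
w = 0.22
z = 3.16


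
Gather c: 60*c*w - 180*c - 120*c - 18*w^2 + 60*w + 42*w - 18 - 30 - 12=c*(60*w - 300) - 18*w^2 + 102*w - 60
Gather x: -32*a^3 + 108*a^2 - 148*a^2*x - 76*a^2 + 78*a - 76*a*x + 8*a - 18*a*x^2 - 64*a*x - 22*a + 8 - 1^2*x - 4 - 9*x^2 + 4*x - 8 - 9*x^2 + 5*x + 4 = -32*a^3 + 32*a^2 + 64*a + x^2*(-18*a - 18) + x*(-148*a^2 - 140*a + 8)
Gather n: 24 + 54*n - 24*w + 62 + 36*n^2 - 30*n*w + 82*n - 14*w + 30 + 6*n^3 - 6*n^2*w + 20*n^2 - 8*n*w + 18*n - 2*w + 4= 6*n^3 + n^2*(56 - 6*w) + n*(154 - 38*w) - 40*w + 120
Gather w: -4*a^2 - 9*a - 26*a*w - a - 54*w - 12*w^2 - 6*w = -4*a^2 - 10*a - 12*w^2 + w*(-26*a - 60)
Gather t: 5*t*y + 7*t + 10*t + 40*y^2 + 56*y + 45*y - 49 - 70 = t*(5*y + 17) + 40*y^2 + 101*y - 119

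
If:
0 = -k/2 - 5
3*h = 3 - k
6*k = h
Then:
No Solution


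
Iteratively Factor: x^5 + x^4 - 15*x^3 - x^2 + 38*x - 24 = (x + 2)*(x^4 - x^3 - 13*x^2 + 25*x - 12) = (x - 1)*(x + 2)*(x^3 - 13*x + 12) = (x - 1)^2*(x + 2)*(x^2 + x - 12) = (x - 1)^2*(x + 2)*(x + 4)*(x - 3)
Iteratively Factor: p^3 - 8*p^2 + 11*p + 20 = (p - 5)*(p^2 - 3*p - 4) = (p - 5)*(p + 1)*(p - 4)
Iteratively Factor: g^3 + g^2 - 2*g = (g + 2)*(g^2 - g) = (g - 1)*(g + 2)*(g)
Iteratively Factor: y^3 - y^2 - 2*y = (y - 2)*(y^2 + y) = y*(y - 2)*(y + 1)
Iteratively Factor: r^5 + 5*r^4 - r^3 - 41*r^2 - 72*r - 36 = (r + 3)*(r^4 + 2*r^3 - 7*r^2 - 20*r - 12) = (r + 2)*(r + 3)*(r^3 - 7*r - 6) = (r - 3)*(r + 2)*(r + 3)*(r^2 + 3*r + 2) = (r - 3)*(r + 1)*(r + 2)*(r + 3)*(r + 2)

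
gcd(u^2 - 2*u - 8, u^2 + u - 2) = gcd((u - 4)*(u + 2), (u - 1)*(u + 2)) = u + 2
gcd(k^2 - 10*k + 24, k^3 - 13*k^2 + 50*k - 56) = k - 4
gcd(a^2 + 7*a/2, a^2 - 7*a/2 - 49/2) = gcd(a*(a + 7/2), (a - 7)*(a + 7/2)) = a + 7/2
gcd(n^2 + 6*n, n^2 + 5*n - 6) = n + 6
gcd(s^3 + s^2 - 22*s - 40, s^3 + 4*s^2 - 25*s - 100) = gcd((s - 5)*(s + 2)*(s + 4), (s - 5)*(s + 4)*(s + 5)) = s^2 - s - 20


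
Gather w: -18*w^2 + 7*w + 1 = -18*w^2 + 7*w + 1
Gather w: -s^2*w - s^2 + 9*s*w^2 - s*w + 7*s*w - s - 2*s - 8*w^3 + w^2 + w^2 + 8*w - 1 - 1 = -s^2 - 3*s - 8*w^3 + w^2*(9*s + 2) + w*(-s^2 + 6*s + 8) - 2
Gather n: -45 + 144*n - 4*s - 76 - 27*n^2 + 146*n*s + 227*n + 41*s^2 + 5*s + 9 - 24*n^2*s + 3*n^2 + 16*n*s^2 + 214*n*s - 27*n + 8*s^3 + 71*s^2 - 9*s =n^2*(-24*s - 24) + n*(16*s^2 + 360*s + 344) + 8*s^3 + 112*s^2 - 8*s - 112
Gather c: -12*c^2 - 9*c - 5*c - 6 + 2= -12*c^2 - 14*c - 4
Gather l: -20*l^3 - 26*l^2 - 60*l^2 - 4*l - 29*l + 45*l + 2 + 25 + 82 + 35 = -20*l^3 - 86*l^2 + 12*l + 144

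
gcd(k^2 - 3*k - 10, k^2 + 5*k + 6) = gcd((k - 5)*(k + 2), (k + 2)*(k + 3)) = k + 2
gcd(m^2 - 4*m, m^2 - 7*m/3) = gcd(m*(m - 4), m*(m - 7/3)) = m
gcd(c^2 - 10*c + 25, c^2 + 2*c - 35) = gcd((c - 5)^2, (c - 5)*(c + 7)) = c - 5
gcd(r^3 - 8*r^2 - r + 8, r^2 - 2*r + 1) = r - 1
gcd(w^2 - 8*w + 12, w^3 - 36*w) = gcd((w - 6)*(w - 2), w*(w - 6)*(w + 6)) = w - 6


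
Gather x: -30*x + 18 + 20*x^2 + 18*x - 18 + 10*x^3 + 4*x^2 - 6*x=10*x^3 + 24*x^2 - 18*x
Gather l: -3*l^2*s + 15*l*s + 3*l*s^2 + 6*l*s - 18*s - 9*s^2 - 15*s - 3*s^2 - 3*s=-3*l^2*s + l*(3*s^2 + 21*s) - 12*s^2 - 36*s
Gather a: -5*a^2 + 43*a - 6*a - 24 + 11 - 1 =-5*a^2 + 37*a - 14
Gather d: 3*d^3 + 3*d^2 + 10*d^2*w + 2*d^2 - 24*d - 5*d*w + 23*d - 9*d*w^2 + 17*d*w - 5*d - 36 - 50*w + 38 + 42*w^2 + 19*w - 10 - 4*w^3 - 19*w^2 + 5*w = 3*d^3 + d^2*(10*w + 5) + d*(-9*w^2 + 12*w - 6) - 4*w^3 + 23*w^2 - 26*w - 8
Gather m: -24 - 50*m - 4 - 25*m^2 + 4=-25*m^2 - 50*m - 24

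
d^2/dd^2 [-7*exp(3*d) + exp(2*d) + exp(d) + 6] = (-63*exp(2*d) + 4*exp(d) + 1)*exp(d)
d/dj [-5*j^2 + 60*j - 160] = 60 - 10*j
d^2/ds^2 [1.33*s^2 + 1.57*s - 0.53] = 2.66000000000000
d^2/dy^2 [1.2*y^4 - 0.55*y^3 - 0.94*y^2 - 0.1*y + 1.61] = 14.4*y^2 - 3.3*y - 1.88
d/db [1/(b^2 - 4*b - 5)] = 2*(2 - b)/(-b^2 + 4*b + 5)^2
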